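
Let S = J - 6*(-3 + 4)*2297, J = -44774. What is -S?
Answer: 58556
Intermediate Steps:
S = -58556 (S = -44774 - 6*(-3 + 4)*2297 = -44774 - 6*1*2297 = -44774 - 6*2297 = -44774 - 1*13782 = -44774 - 13782 = -58556)
-S = -1*(-58556) = 58556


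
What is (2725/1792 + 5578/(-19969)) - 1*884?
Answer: -31589032283/35784448 ≈ -882.76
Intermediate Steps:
(2725/1792 + 5578/(-19969)) - 1*884 = (2725*(1/1792) + 5578*(-1/19969)) - 884 = (2725/1792 - 5578/19969) - 884 = 44419749/35784448 - 884 = -31589032283/35784448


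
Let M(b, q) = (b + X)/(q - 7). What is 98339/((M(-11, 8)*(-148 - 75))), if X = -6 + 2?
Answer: 98339/3345 ≈ 29.399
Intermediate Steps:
X = -4
M(b, q) = (-4 + b)/(-7 + q) (M(b, q) = (b - 4)/(q - 7) = (-4 + b)/(-7 + q))
98339/((M(-11, 8)*(-148 - 75))) = 98339/((((-4 - 11)/(-7 + 8))*(-148 - 75))) = 98339/(((-15/1)*(-223))) = 98339/(((1*(-15))*(-223))) = 98339/((-15*(-223))) = 98339/3345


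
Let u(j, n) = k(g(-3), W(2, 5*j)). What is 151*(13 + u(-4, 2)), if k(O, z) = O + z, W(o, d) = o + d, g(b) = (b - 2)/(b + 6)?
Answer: -3020/3 ≈ -1006.7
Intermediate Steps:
g(b) = (-2 + b)/(6 + b)
W(o, d) = d + o
u(j, n) = ⅓ + 5*j (u(j, n) = (-2 - 3)/(6 - 3) + (5*j + 2) = -5/3 + (2 + 5*j) = ⅓ + 5*j)
151*(13 + u(-4, 2)) = 151*(13 + (⅓ + 5*(-4))) = 151*(13 + (⅓ - 20)) = 151*(13 - 59/3) = 151*(-20/3) = -3020/3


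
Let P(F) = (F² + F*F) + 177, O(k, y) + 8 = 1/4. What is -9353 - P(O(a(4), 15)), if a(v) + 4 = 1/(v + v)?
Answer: -77201/8 ≈ -9650.1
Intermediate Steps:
a(v) = -4 + 1/(2*v) (a(v) = -4 + 1/(v + v) = -4 + 1/(2*v))
O(k, y) = -31/4 (O(k, y) = -8 + 1/4 = -8 + ¼ = -31/4)
P(F) = 177 + 2*F² (P(F) = (F² + F²) + 177 = 2*F² + 177 = 177 + 2*F²)
-9353 - P(O(a(4), 15)) = -9353 - (177 + 2*(-31/4)²) = -9353 - (177 + 2*(961/16)) = -9353 - (177 + 961/8) = -9353 - 1*2377/8 = -9353 - 2377/8 = -77201/8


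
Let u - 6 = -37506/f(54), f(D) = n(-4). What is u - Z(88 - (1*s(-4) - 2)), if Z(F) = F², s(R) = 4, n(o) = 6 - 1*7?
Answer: 30116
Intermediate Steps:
n(o) = -1 (n(o) = 6 - 7 = -1)
f(D) = -1
u = 37512 (u = 6 - 37506/(-1) = 6 - 37506*(-1) = 6 + 37506 = 37512)
u - Z(88 - (1*s(-4) - 2)) = 37512 - (88 - (1*4 - 2))² = 37512 - (88 - (4 - 2))² = 37512 - (88 - 1*2)² = 37512 - (88 - 2)² = 37512 - 1*86² = 37512 - 1*7396 = 37512 - 7396 = 30116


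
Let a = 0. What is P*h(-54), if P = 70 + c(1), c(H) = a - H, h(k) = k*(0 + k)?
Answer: 201204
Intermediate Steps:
h(k) = k² (h(k) = k*k = k²)
c(H) = -H (c(H) = 0 - H = -H)
P = 69 (P = 70 - 1*1 = 70 - 1 = 69)
P*h(-54) = 69*(-54)² = 69*2916 = 201204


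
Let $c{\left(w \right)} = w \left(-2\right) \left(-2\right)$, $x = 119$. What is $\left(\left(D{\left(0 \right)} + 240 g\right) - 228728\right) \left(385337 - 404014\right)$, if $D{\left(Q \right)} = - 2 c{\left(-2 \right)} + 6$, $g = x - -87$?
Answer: $3348151082$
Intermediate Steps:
$g = 206$ ($g = 119 - -87 = 119 + 87 = 206$)
$c{\left(w \right)} = 4 w$ ($c{\left(w \right)} = - 2 w \left(-2\right) = 4 w$)
$D{\left(Q \right)} = 22$ ($D{\left(Q \right)} = - 2 \cdot 4 \left(-2\right) + 6 = \left(-2\right) \left(-8\right) + 6 = 16 + 6 = 22$)
$\left(\left(D{\left(0 \right)} + 240 g\right) - 228728\right) \left(385337 - 404014\right) = \left(\left(22 + 240 \cdot 206\right) - 228728\right) \left(385337 - 404014\right) = \left(\left(22 + 49440\right) - 228728\right) \left(-18677\right) = \left(49462 - 228728\right) \left(-18677\right) = \left(-179266\right) \left(-18677\right) = 3348151082$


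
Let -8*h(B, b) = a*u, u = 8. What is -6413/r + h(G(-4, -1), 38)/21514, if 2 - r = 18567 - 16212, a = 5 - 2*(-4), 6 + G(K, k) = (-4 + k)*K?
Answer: 137938693/50622442 ≈ 2.7249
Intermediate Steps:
G(K, k) = -6 + K*(-4 + k) (G(K, k) = -6 + (-4 + k)*K = -6 + K*(-4 + k))
a = 13 (a = 5 + 8 = 13)
r = -2353 (r = 2 - (18567 - 16212) = 2 - 1*2355 = 2 - 2355 = -2353)
h(B, b) = -13 (h(B, b) = -13*8/8 = -⅛*104 = -13)
-6413/r + h(G(-4, -1), 38)/21514 = -6413/(-2353) - 13/21514 = -6413*(-1/2353) - 13*1/21514 = 6413/2353 - 13/21514 = 137938693/50622442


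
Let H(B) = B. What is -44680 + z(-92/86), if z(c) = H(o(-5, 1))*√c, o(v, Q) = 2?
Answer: -44680 + 2*I*√1978/43 ≈ -44680.0 + 2.0686*I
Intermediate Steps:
z(c) = 2*√c
-44680 + z(-92/86) = -44680 + 2*√(-92/86) = -44680 + 2*√(-92*1/86) = -44680 + 2*√(-46/43) = -44680 + 2*(I*√1978/43) = -44680 + 2*I*√1978/43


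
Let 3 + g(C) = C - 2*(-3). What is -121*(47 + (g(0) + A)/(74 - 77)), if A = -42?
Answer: -7260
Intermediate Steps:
g(C) = 3 + C (g(C) = -3 + (C - 2*(-3)) = -3 + (C + 6) = -3 + (6 + C) = 3 + C)
-121*(47 + (g(0) + A)/(74 - 77)) = -121*(47 + ((3 + 0) - 42)/(74 - 77)) = -121*(47 + (3 - 42)/(-3)) = -121*(47 - 39*(-⅓)) = -121*(47 + 13) = -121*60 = -7260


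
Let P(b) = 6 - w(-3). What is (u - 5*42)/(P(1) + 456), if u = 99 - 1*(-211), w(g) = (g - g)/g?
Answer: 50/231 ≈ 0.21645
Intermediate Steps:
w(g) = 0 (w(g) = 0/g = 0)
u = 310 (u = 99 + 211 = 310)
P(b) = 6 (P(b) = 6 - 1*0 = 6 + 0 = 6)
(u - 5*42)/(P(1) + 456) = (310 - 5*42)/(6 + 456) = (310 - 210)/462 = 100*(1/462) = 50/231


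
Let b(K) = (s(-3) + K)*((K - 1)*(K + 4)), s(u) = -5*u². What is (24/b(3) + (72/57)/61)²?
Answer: 1304164/3225217681 ≈ 0.00040436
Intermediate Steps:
b(K) = (-1 + K)*(-45 + K)*(4 + K) (b(K) = (-5*(-3)² + K)*((K - 1)*(K + 4)) = (-5*9 + K)*((-1 + K)*(4 + K)) = (-45 + K)*((-1 + K)*(4 + K)) = (-1 + K)*(-45 + K)*(4 + K))
(24/b(3) + (72/57)/61)² = (24/(180 + 3³ - 139*3 - 42*3²) + (72/57)/61)² = (24/(180 + 27 - 417 - 42*9) + (72*(1/57))*(1/61))² = (24/(180 + 27 - 417 - 378) + (24/19)*(1/61))² = (24/(-588) + 24/1159)² = (24*(-1/588) + 24/1159)² = (-2/49 + 24/1159)² = (-1142/56791)² = 1304164/3225217681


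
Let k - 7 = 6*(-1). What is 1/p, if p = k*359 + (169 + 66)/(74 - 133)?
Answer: 59/20946 ≈ 0.0028168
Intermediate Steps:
k = 1 (k = 7 + 6*(-1) = 7 - 6 = 1)
p = 20946/59 (p = 1*359 + (169 + 66)/(74 - 133) = 359 + 235/(-59) = 359 + 235*(-1/59) = 359 - 235/59 = 20946/59 ≈ 355.02)
1/p = 1/(20946/59) = 59/20946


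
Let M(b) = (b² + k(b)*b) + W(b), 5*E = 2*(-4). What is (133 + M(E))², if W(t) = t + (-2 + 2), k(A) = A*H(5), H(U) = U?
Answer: 13461561/625 ≈ 21539.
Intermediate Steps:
k(A) = 5*A (k(A) = A*5 = 5*A)
E = -8/5 (E = (2*(-4))/5 = (⅕)*(-8) = -8/5 ≈ -1.6000)
W(t) = t (W(t) = t + 0 = t)
M(b) = b + 6*b² (M(b) = (b² + (5*b)*b) + b = (b² + 5*b²) + b = 6*b² + b = b + 6*b²)
(133 + M(E))² = (133 - 8*(1 + 6*(-8/5))/5)² = (133 - 8*(1 - 48/5)/5)² = (133 - 8/5*(-43/5))² = (133 + 344/25)² = (3669/25)² = 13461561/625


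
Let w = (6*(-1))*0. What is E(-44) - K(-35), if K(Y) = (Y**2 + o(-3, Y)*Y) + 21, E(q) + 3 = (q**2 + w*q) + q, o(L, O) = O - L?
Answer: -477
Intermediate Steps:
w = 0 (w = -6*0 = 0)
E(q) = -3 + q + q**2 (E(q) = -3 + ((q**2 + 0*q) + q) = -3 + ((q**2 + 0) + q) = -3 + (q**2 + q) = -3 + (q + q**2) = -3 + q + q**2)
K(Y) = 21 + Y**2 + Y*(3 + Y) (K(Y) = (Y**2 + (Y - 1*(-3))*Y) + 21 = (Y**2 + (Y + 3)*Y) + 21 = (Y**2 + (3 + Y)*Y) + 21 = (Y**2 + Y*(3 + Y)) + 21 = 21 + Y**2 + Y*(3 + Y))
E(-44) - K(-35) = (-3 - 44 + (-44)**2) - (21 + (-35)**2 - 35*(3 - 35)) = (-3 - 44 + 1936) - (21 + 1225 - 35*(-32)) = 1889 - (21 + 1225 + 1120) = 1889 - 1*2366 = 1889 - 2366 = -477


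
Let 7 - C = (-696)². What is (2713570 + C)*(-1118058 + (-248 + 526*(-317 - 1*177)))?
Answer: -3072118232150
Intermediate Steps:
C = -484409 (C = 7 - 1*(-696)² = 7 - 1*484416 = 7 - 484416 = -484409)
(2713570 + C)*(-1118058 + (-248 + 526*(-317 - 1*177))) = (2713570 - 484409)*(-1118058 + (-248 + 526*(-317 - 1*177))) = 2229161*(-1118058 + (-248 + 526*(-317 - 177))) = 2229161*(-1118058 + (-248 + 526*(-494))) = 2229161*(-1118058 + (-248 - 259844)) = 2229161*(-1118058 - 260092) = 2229161*(-1378150) = -3072118232150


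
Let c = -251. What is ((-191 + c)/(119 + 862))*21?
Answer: -3094/327 ≈ -9.4618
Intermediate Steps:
((-191 + c)/(119 + 862))*21 = ((-191 - 251)/(119 + 862))*21 = -442/981*21 = -3094/327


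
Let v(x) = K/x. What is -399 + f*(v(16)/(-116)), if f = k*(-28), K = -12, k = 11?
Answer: -46515/116 ≈ -400.99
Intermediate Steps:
v(x) = -12/x
f = -308 (f = 11*(-28) = -308)
-399 + f*(v(16)/(-116)) = -399 - 308*(-12/16)/(-116) = -399 - 308*(-12*1/16)*(-1)/116 = -399 - (-231)*(-1)/116 = -399 - 308*3/464 = -399 - 231/116 = -46515/116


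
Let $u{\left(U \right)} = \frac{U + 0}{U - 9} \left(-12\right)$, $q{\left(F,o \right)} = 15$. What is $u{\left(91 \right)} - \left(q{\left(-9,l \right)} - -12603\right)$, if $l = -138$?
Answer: $- \frac{517884}{41} \approx -12631.0$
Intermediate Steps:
$u{\left(U \right)} = - \frac{12 U}{-9 + U}$ ($u{\left(U \right)} = \frac{U}{-9 + U} \left(-12\right) = - \frac{12 U}{-9 + U}$)
$u{\left(91 \right)} - \left(q{\left(-9,l \right)} - -12603\right) = \left(-12\right) 91 \frac{1}{-9 + 91} - \left(15 - -12603\right) = \left(-12\right) 91 \cdot \frac{1}{82} - \left(15 + 12603\right) = \left(-12\right) 91 \cdot \frac{1}{82} - 12618 = - \frac{546}{41} - 12618 = - \frac{517884}{41}$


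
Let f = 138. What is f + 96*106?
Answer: 10314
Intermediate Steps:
f + 96*106 = 138 + 96*106 = 138 + 10176 = 10314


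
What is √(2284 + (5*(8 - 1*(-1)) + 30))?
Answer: √2359 ≈ 48.570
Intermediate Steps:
√(2284 + (5*(8 - 1*(-1)) + 30)) = √(2284 + (5*(8 + 1) + 30)) = √(2284 + (5*9 + 30)) = √(2284 + (45 + 30)) = √(2284 + 75) = √2359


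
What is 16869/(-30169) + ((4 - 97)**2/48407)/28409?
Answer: -23197894464666/41488241754247 ≈ -0.55914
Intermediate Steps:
16869/(-30169) + ((4 - 97)**2/48407)/28409 = 16869*(-1/30169) + ((-93)**2*(1/48407))*(1/28409) = -16869/30169 + (8649*(1/48407))*(1/28409) = -16869/30169 + (8649/48407)*(1/28409) = -16869/30169 + 8649/1375194463 = -23197894464666/41488241754247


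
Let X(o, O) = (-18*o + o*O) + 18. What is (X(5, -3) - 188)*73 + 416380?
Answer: 396305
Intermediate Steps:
X(o, O) = 18 - 18*o + O*o (X(o, O) = (-18*o + O*o) + 18 = 18 - 18*o + O*o)
(X(5, -3) - 188)*73 + 416380 = ((18 - 18*5 - 3*5) - 188)*73 + 416380 = ((18 - 90 - 15) - 188)*73 + 416380 = (-87 - 188)*73 + 416380 = -275*73 + 416380 = -20075 + 416380 = 396305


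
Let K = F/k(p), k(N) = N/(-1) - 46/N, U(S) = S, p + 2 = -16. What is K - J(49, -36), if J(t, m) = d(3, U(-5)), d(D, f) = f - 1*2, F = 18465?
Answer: 33496/37 ≈ 905.30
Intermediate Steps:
p = -18 (p = -2 - 16 = -18)
k(N) = -N - 46/N (k(N) = N*(-1) - 46/N = -N - 46/N)
d(D, f) = -2 + f (d(D, f) = f - 2 = -2 + f)
J(t, m) = -7 (J(t, m) = -2 - 5 = -7)
K = 33237/37 (K = 18465/(-1*(-18) - 46/(-18)) = 18465/(18 - 46*(-1/18)) = 18465/(18 + 23/9) = 18465/(185/9) = 18465*(9/185) = 33237/37 ≈ 898.30)
K - J(49, -36) = 33237/37 - 1*(-7) = 33237/37 + 7 = 33496/37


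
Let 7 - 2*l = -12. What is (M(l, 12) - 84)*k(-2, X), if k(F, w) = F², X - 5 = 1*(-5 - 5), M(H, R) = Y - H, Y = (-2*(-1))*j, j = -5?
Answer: -414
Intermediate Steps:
l = 19/2 (l = 7/2 - ½*(-12) = 7/2 + 6 = 19/2 ≈ 9.5000)
Y = -10 (Y = -2*(-1)*(-5) = 2*(-5) = -10)
M(H, R) = -10 - H
X = -5 (X = 5 + 1*(-5 - 5) = 5 + 1*(-10) = 5 - 10 = -5)
(M(l, 12) - 84)*k(-2, X) = ((-10 - 1*19/2) - 84)*(-2)² = ((-10 - 19/2) - 84)*4 = (-39/2 - 84)*4 = -207/2*4 = -414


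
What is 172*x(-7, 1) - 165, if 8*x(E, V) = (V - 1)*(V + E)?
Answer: -165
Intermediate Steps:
x(E, V) = (-1 + V)*(E + V)/8 (x(E, V) = ((V - 1)*(V + E))/8 = ((-1 + V)*(E + V))/8 = (-1 + V)*(E + V)/8)
172*x(-7, 1) - 165 = 172*(-⅛*(-7) - ⅛*1 + (⅛)*1² + (⅛)*(-7)*1) - 165 = 172*(7/8 - ⅛ + (⅛)*1 - 7/8) - 165 = 172*(7/8 - ⅛ + ⅛ - 7/8) - 165 = 172*0 - 165 = 0 - 165 = -165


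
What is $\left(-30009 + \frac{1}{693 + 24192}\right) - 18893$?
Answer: $- \frac{1216926269}{24885} \approx -48902.0$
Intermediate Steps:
$\left(-30009 + \frac{1}{693 + 24192}\right) - 18893 = \left(-30009 + \frac{1}{24885}\right) - 18893 = - \frac{746773964}{24885} - 18893 = - \frac{1216926269}{24885}$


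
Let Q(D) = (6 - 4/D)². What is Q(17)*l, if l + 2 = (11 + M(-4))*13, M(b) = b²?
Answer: 3351796/289 ≈ 11598.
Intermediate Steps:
l = 349 (l = -2 + (11 + (-4)²)*13 = -2 + (11 + 16)*13 = -2 + 27*13 = -2 + 351 = 349)
Q(17)*l = (4*(-2 + 3*17)²/17²)*349 = (4*(1/289)*(-2 + 51)²)*349 = (4*(1/289)*49²)*349 = (4*(1/289)*2401)*349 = (9604/289)*349 = 3351796/289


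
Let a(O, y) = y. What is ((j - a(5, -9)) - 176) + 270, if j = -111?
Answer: -8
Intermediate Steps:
((j - a(5, -9)) - 176) + 270 = ((-111 - 1*(-9)) - 176) + 270 = ((-111 + 9) - 176) + 270 = (-102 - 176) + 270 = -278 + 270 = -8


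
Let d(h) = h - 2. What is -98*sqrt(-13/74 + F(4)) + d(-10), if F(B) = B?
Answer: -12 - 49*sqrt(20942)/37 ≈ -203.65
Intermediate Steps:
d(h) = -2 + h
-98*sqrt(-13/74 + F(4)) + d(-10) = -98*sqrt(-13/74 + 4) + (-2 - 10) = -98*sqrt(-13*1/74 + 4) - 12 = -98*sqrt(-13/74 + 4) - 12 = -49*sqrt(20942)/37 - 12 = -12 - 49*sqrt(20942)/37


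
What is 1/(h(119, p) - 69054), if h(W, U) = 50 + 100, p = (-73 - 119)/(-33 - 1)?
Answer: -1/68904 ≈ -1.4513e-5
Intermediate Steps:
p = 96/17 (p = -192/(-34) = -192*(-1/34) = 96/17 ≈ 5.6471)
h(W, U) = 150
1/(h(119, p) - 69054) = 1/(150 - 69054) = 1/(-68904) = -1/68904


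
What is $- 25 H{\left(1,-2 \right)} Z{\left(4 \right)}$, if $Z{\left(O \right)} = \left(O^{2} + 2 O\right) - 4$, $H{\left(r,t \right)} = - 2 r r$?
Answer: $1000$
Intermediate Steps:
$H{\left(r,t \right)} = - 2 r^{2}$
$Z{\left(O \right)} = -4 + O^{2} + 2 O$
$- 25 H{\left(1,-2 \right)} Z{\left(4 \right)} = - 25 \left(- 2 \cdot 1^{2}\right) \left(-4 + 4^{2} + 2 \cdot 4\right) = - 25 \left(\left(-2\right) 1\right) \left(-4 + 16 + 8\right) = \left(-25\right) \left(-2\right) 20 = 50 \cdot 20 = 1000$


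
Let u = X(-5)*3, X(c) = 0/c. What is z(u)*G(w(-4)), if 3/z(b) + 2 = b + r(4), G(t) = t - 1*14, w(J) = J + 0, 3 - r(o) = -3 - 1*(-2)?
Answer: -27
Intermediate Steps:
r(o) = 4 (r(o) = 3 - (-3 - 1*(-2)) = 3 - (-3 + 2) = 3 - 1*(-1) = 3 + 1 = 4)
w(J) = J
X(c) = 0
G(t) = -14 + t (G(t) = t - 14 = -14 + t)
u = 0 (u = 0*3 = 0)
z(b) = 3/(2 + b) (z(b) = 3/(-2 + (b + 4)) = 3/(-2 + (4 + b)) = 3/(2 + b))
z(u)*G(w(-4)) = (3/(2 + 0))*(-14 - 4) = (3/2)*(-18) = -27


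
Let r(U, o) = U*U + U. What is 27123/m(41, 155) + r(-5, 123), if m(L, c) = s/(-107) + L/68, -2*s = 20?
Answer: 65816096/1689 ≈ 38968.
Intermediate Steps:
s = -10 (s = -½*20 = -10)
r(U, o) = U + U² (r(U, o) = U² + U = U + U²)
m(L, c) = 10/107 + L/68 (m(L, c) = -10/(-107) + L/68 = -10*(-1/107) + L*(1/68) = 10/107 + L/68)
27123/m(41, 155) + r(-5, 123) = 27123/(10/107 + (1/68)*41) - 5*(1 - 5) = 27123/(10/107 + 41/68) - 5*(-4) = 27123/(5067/7276) + 20 = 27123*(7276/5067) + 20 = 65782316/1689 + 20 = 65816096/1689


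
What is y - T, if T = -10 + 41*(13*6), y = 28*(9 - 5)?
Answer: -3076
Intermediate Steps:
y = 112 (y = 28*4 = 112)
T = 3188 (T = -10 + 41*78 = -10 + 3198 = 3188)
y - T = 112 - 1*3188 = 112 - 3188 = -3076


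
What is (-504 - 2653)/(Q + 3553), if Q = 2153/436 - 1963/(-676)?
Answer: -4473469/5045713 ≈ -0.88659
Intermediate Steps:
Q = 11112/1417 (Q = 2153*(1/436) - 1963*(-1/676) = 2153/436 + 151/52 = 11112/1417 ≈ 7.8419)
(-504 - 2653)/(Q + 3553) = (-504 - 2653)/(11112/1417 + 3553) = -3157/5045713/1417 = -3157*1417/5045713 = -4473469/5045713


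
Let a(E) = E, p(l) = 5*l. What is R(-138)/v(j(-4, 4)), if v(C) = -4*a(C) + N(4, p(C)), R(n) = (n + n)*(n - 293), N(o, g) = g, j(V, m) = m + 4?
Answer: 29739/2 ≈ 14870.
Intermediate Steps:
j(V, m) = 4 + m
R(n) = 2*n*(-293 + n) (R(n) = (2*n)*(-293 + n) = 2*n*(-293 + n))
v(C) = C (v(C) = -4*C + 5*C = C)
R(-138)/v(j(-4, 4)) = (2*(-138)*(-293 - 138))/(4 + 4) = (2*(-138)*(-431))/8 = 118956*(⅛) = 29739/2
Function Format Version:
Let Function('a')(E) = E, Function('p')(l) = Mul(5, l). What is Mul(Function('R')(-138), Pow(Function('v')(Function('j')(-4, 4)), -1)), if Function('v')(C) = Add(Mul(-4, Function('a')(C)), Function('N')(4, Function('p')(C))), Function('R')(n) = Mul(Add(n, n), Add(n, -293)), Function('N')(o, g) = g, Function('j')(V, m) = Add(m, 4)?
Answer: Rational(29739, 2) ≈ 14870.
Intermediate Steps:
Function('j')(V, m) = Add(4, m)
Function('R')(n) = Mul(2, n, Add(-293, n)) (Function('R')(n) = Mul(Mul(2, n), Add(-293, n)) = Mul(2, n, Add(-293, n)))
Function('v')(C) = C (Function('v')(C) = Add(Mul(-4, C), Mul(5, C)) = C)
Mul(Function('R')(-138), Pow(Function('v')(Function('j')(-4, 4)), -1)) = Mul(Mul(2, -138, Add(-293, -138)), Pow(Add(4, 4), -1)) = Mul(Mul(2, -138, -431), Pow(8, -1)) = Mul(118956, Rational(1, 8)) = Rational(29739, 2)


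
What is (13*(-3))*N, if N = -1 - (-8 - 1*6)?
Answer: -507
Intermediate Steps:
N = 13 (N = -1 - (-8 - 6) = -1 - 1*(-14) = -1 + 14 = 13)
(13*(-3))*N = (13*(-3))*13 = -39*13 = -507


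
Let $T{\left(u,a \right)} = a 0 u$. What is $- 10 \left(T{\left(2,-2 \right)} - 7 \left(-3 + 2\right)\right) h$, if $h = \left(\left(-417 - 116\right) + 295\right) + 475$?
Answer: $-16590$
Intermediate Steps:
$T{\left(u,a \right)} = 0$ ($T{\left(u,a \right)} = 0 u = 0$)
$h = 237$ ($h = \left(-533 + 295\right) + 475 = -238 + 475 = 237$)
$- 10 \left(T{\left(2,-2 \right)} - 7 \left(-3 + 2\right)\right) h = - 10 \left(0 - 7 \left(-3 + 2\right)\right) 237 = - 10 \left(0 - -7\right) 237 = - 10 \left(0 + 7\right) 237 = - 10 \cdot 7 \cdot 237 = - 70 \cdot 237 = \left(-1\right) 16590 = -16590$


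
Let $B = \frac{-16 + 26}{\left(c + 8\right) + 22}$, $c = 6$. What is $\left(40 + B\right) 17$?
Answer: $\frac{12325}{18} \approx 684.72$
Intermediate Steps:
$B = \frac{5}{18}$ ($B = \frac{-16 + 26}{\left(6 + 8\right) + 22} = \frac{10}{14 + 22} = \frac{10}{36} = 10 \cdot \frac{1}{36} = \frac{5}{18} \approx 0.27778$)
$\left(40 + B\right) 17 = \left(40 + \frac{5}{18}\right) 17 = \frac{725}{18} \cdot 17 = \frac{12325}{18}$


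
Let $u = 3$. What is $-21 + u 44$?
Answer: $111$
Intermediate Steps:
$-21 + u 44 = -21 + 3 \cdot 44 = -21 + 132 = 111$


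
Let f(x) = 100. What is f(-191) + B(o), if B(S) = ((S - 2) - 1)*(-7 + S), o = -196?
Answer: 40497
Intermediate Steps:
B(S) = (-7 + S)*(-3 + S) (B(S) = ((-2 + S) - 1)*(-7 + S) = (-3 + S)*(-7 + S) = (-7 + S)*(-3 + S))
f(-191) + B(o) = 100 + (21 + (-196)**2 - 10*(-196)) = 100 + (21 + 38416 + 1960) = 100 + 40397 = 40497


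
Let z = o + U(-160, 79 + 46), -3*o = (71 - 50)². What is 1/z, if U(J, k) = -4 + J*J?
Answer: 1/25449 ≈ 3.9294e-5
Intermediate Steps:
U(J, k) = -4 + J²
o = -147 (o = -(71 - 50)²/3 = -⅓*21² = -⅓*441 = -147)
z = 25449 (z = -147 + (-4 + (-160)²) = -147 + (-4 + 25600) = -147 + 25596 = 25449)
1/z = 1/25449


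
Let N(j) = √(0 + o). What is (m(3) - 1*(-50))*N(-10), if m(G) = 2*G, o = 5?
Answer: 56*√5 ≈ 125.22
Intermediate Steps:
N(j) = √5 (N(j) = √(0 + 5) = √5)
(m(3) - 1*(-50))*N(-10) = (2*3 - 1*(-50))*√5 = (6 + 50)*√5 = 56*√5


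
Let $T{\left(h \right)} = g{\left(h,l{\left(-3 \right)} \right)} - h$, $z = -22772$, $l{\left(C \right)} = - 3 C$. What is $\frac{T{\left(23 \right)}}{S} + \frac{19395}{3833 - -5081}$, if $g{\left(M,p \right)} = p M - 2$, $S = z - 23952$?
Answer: $\frac{113073704}{52062217} \approx 2.1719$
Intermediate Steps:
$S = -46724$ ($S = -22772 - 23952 = -46724$)
$g{\left(M,p \right)} = -2 + M p$ ($g{\left(M,p \right)} = M p - 2 = -2 + M p$)
$T{\left(h \right)} = -2 + 8 h$ ($T{\left(h \right)} = \left(-2 + h \left(\left(-3\right) \left(-3\right)\right)\right) - h = \left(-2 + h 9\right) - h = \left(-2 + 9 h\right) - h = -2 + 8 h$)
$\frac{T{\left(23 \right)}}{S} + \frac{19395}{3833 - -5081} = \frac{-2 + 8 \cdot 23}{-46724} + \frac{19395}{3833 - -5081} = \left(-2 + 184\right) \left(- \frac{1}{46724}\right) + \frac{19395}{3833 + 5081} = 182 \left(- \frac{1}{46724}\right) + \frac{19395}{8914} = - \frac{91}{23362} + 19395 \cdot \frac{1}{8914} = - \frac{91}{23362} + \frac{19395}{8914} = \frac{113073704}{52062217}$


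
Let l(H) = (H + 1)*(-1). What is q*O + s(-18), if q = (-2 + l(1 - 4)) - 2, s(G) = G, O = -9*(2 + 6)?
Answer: 126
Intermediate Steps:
O = -72 (O = -9*8 = -72)
l(H) = -1 - H (l(H) = (1 + H)*(-1) = -1 - H)
q = -2 (q = (-2 + (-1 - (1 - 4))) - 2 = (-2 + (-1 - 1*(-3))) - 2 = (-2 + (-1 + 3)) - 2 = (-2 + 2) - 2 = 0 - 2 = -2)
q*O + s(-18) = -2*(-72) - 18 = 144 - 18 = 126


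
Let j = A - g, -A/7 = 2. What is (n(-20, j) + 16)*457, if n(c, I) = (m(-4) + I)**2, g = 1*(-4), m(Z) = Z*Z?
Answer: 23764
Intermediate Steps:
A = -14 (A = -7*2 = -14)
m(Z) = Z**2
g = -4
j = -10 (j = -14 - 1*(-4) = -14 + 4 = -10)
n(c, I) = (16 + I)**2 (n(c, I) = ((-4)**2 + I)**2 = (16 + I)**2)
(n(-20, j) + 16)*457 = ((16 - 10)**2 + 16)*457 = (6**2 + 16)*457 = (36 + 16)*457 = 52*457 = 23764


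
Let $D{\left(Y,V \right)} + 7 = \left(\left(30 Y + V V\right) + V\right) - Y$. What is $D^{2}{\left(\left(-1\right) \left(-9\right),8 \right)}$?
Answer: $106276$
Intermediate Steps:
$D{\left(Y,V \right)} = -7 + V + V^{2} + 29 Y$ ($D{\left(Y,V \right)} = -7 - \left(- V - 29 Y - V V\right) = -7 - \left(- V - V^{2} - 29 Y\right) = -7 + \left(V + V^{2} + 29 Y\right) = -7 + V + V^{2} + 29 Y$)
$D^{2}{\left(\left(-1\right) \left(-9\right),8 \right)} = \left(-7 + 8 + 8^{2} + 29 \left(\left(-1\right) \left(-9\right)\right)\right)^{2} = \left(-7 + 8 + 64 + 29 \cdot 9\right)^{2} = \left(-7 + 8 + 64 + 261\right)^{2} = 326^{2} = 106276$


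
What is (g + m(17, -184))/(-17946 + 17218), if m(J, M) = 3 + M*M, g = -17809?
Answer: -8025/364 ≈ -22.047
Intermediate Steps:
m(J, M) = 3 + M**2
(g + m(17, -184))/(-17946 + 17218) = (-17809 + (3 + (-184)**2))/(-17946 + 17218) = (-17809 + (3 + 33856))/(-728) = (-17809 + 33859)*(-1/728) = 16050*(-1/728) = -8025/364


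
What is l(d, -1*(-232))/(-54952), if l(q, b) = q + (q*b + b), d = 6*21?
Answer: -14795/27476 ≈ -0.53847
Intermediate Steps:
d = 126
l(q, b) = b + q + b*q (l(q, b) = q + (b*q + b) = q + (b + b*q) = b + q + b*q)
l(d, -1*(-232))/(-54952) = (-1*(-232) + 126 - 1*(-232)*126)/(-54952) = (232 + 126 + 232*126)*(-1/54952) = (232 + 126 + 29232)*(-1/54952) = 29590*(-1/54952) = -14795/27476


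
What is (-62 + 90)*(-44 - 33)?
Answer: -2156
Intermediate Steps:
(-62 + 90)*(-44 - 33) = 28*(-77) = -2156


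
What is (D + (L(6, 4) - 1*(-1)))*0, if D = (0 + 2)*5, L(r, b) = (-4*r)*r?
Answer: 0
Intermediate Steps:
L(r, b) = -4*r**2
D = 10 (D = 2*5 = 10)
(D + (L(6, 4) - 1*(-1)))*0 = (10 + (-4*6**2 - 1*(-1)))*0 = (10 + (-4*36 + 1))*0 = (10 + (-144 + 1))*0 = (10 - 143)*0 = -133*0 = 0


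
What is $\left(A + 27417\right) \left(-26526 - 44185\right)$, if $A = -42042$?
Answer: $1034148375$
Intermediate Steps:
$\left(A + 27417\right) \left(-26526 - 44185\right) = \left(-42042 + 27417\right) \left(-26526 - 44185\right) = \left(-14625\right) \left(-70711\right) = 1034148375$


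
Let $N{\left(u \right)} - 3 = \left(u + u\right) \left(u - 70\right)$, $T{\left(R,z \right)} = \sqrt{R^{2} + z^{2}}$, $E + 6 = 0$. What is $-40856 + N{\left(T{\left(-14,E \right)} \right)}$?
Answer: $-40389 - 280 \sqrt{58} \approx -42521.0$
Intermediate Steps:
$E = -6$ ($E = -6 + 0 = -6$)
$N{\left(u \right)} = 3 + 2 u \left(-70 + u\right)$ ($N{\left(u \right)} = 3 + \left(u + u\right) \left(u - 70\right) = 3 + 2 u \left(-70 + u\right)$)
$-40856 + N{\left(T{\left(-14,E \right)} \right)} = -40856 + \left(3 - 140 \sqrt{\left(-14\right)^{2} + \left(-6\right)^{2}} + 2 \left(\sqrt{\left(-14\right)^{2} + \left(-6\right)^{2}}\right)^{2}\right) = -40856 + \left(3 - 140 \sqrt{196 + 36} + 2 \left(\sqrt{196 + 36}\right)^{2}\right) = -40856 + \left(3 - 140 \sqrt{232} + 2 \left(\sqrt{232}\right)^{2}\right) = -40856 + \left(3 - 140 \cdot 2 \sqrt{58} + 2 \left(2 \sqrt{58}\right)^{2}\right) = -40856 + \left(3 - 280 \sqrt{58} + 2 \cdot 232\right) = -40856 + \left(3 - 280 \sqrt{58} + 464\right) = -40856 + \left(467 - 280 \sqrt{58}\right) = -40389 - 280 \sqrt{58}$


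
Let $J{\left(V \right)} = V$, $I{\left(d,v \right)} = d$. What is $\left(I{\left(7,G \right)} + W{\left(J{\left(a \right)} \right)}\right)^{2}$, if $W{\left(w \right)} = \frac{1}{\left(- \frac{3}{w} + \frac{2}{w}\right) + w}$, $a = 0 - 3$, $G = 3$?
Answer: $\frac{2809}{64} \approx 43.891$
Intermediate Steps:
$a = -3$
$W{\left(w \right)} = \frac{1}{w - \frac{1}{w}}$ ($W{\left(w \right)} = \frac{1}{- \frac{1}{w} + w} = \frac{1}{w - \frac{1}{w}}$)
$\left(I{\left(7,G \right)} + W{\left(J{\left(a \right)} \right)}\right)^{2} = \left(7 - \frac{3}{-1 + \left(-3\right)^{2}}\right)^{2} = \left(7 - \frac{3}{-1 + 9}\right)^{2} = \left(7 - \frac{3}{8}\right)^{2} = \left(\frac{53}{8}\right)^{2} = \frac{2809}{64}$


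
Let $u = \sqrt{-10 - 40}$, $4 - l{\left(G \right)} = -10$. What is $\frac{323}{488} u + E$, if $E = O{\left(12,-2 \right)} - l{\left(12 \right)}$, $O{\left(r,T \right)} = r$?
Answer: $-2 + \frac{1615 i \sqrt{2}}{488} \approx -2.0 + 4.6802 i$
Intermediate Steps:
$l{\left(G \right)} = 14$ ($l{\left(G \right)} = 4 - -10 = 4 + 10 = 14$)
$u = 5 i \sqrt{2}$ ($u = \sqrt{-50} = 5 i \sqrt{2} \approx 7.0711 i$)
$E = -2$ ($E = 12 - 14 = -2$)
$\frac{323}{488} u + E = \frac{323}{488} \cdot 5 i \sqrt{2} - 2 = 323 \cdot \frac{1}{488} \cdot 5 i \sqrt{2} - 2 = \frac{323 \cdot 5 i \sqrt{2}}{488} - 2 = \frac{1615 i \sqrt{2}}{488} - 2 = -2 + \frac{1615 i \sqrt{2}}{488}$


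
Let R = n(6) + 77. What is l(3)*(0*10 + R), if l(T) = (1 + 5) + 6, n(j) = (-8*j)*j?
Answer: -2532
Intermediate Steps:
n(j) = -8*j²
l(T) = 12 (l(T) = 6 + 6 = 12)
R = -211 (R = -8*6² + 77 = -8*36 + 77 = -288 + 77 = -211)
l(3)*(0*10 + R) = 12*(0*10 - 211) = 12*(0 - 211) = 12*(-211) = -2532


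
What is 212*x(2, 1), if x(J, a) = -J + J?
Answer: 0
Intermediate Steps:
x(J, a) = 0
212*x(2, 1) = 212*0 = 0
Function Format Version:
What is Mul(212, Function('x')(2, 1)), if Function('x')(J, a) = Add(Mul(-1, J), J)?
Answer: 0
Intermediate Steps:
Function('x')(J, a) = 0
Mul(212, Function('x')(2, 1)) = Mul(212, 0) = 0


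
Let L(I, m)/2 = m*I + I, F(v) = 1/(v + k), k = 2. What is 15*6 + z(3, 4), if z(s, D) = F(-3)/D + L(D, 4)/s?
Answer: 1237/12 ≈ 103.08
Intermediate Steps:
F(v) = 1/(2 + v) (F(v) = 1/(v + 2) = 1/(2 + v))
L(I, m) = 2*I + 2*I*m (L(I, m) = 2*(m*I + I) = 2*(I*m + I) = 2*(I + I*m) = 2*I + 2*I*m)
z(s, D) = -1/D + 10*D/s (z(s, D) = 1/((2 - 3)*D) + (2*D*(1 + 4))/s = 1/((-1)*D) + (2*D*5)/s = -1/D + (10*D)/s = -1/D + 10*D/s)
15*6 + z(3, 4) = 15*6 + (-1/4 + 10*4/3) = 90 + (-1*1/4 + 10*4*(1/3)) = 90 + (-1/4 + 40/3) = 90 + 157/12 = 1237/12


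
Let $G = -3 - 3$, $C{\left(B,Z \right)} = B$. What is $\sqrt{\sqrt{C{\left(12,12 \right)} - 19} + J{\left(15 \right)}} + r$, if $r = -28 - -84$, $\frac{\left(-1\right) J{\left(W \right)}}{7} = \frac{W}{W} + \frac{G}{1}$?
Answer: $56 + \sqrt{35 + i \sqrt{7}} \approx 61.92 + 0.22345 i$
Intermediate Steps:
$G = -6$ ($G = -3 - 3 = -6$)
$J{\left(W \right)} = 35$ ($J{\left(W \right)} = - 7 \left(\frac{W}{W} - \frac{6}{1}\right) = - 7 \left(1 - 6\right) = \left(-7\right) \left(-5\right) = 35$)
$r = 56$ ($r = -28 + 84 = 56$)
$\sqrt{\sqrt{C{\left(12,12 \right)} - 19} + J{\left(15 \right)}} + r = \sqrt{\sqrt{12 - 19} + 35} + 56 = \sqrt{\sqrt{-7} + 35} + 56 = \sqrt{i \sqrt{7} + 35} + 56 = \sqrt{35 + i \sqrt{7}} + 56 = 56 + \sqrt{35 + i \sqrt{7}}$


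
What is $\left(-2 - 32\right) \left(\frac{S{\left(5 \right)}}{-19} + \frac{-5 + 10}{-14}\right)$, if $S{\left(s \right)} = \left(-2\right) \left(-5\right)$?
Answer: $\frac{3995}{133} \approx 30.038$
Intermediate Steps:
$S{\left(s \right)} = 10$
$\left(-2 - 32\right) \left(\frac{S{\left(5 \right)}}{-19} + \frac{-5 + 10}{-14}\right) = \left(-2 - 32\right) \left(\frac{10}{-19} + \frac{-5 + 10}{-14}\right) = - 34 \left(10 \left(- \frac{1}{19}\right) + 5 \left(- \frac{1}{14}\right)\right) = - 34 \left(- \frac{10}{19} - \frac{5}{14}\right) = \left(-34\right) \left(- \frac{235}{266}\right) = \frac{3995}{133}$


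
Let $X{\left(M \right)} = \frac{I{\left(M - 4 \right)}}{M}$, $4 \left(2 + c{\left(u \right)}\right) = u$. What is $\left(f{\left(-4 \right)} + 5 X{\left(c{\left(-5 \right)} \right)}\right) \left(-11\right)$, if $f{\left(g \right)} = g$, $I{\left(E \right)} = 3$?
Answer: $\frac{1232}{13} \approx 94.769$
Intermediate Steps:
$c{\left(u \right)} = -2 + \frac{u}{4}$
$X{\left(M \right)} = \frac{3}{M}$
$\left(f{\left(-4 \right)} + 5 X{\left(c{\left(-5 \right)} \right)}\right) \left(-11\right) = \left(-4 + 5 \frac{3}{-2 + \frac{1}{4} \left(-5\right)}\right) \left(-11\right) = \left(-4 + 5 \frac{3}{-2 - \frac{5}{4}}\right) \left(-11\right) = \left(-4 + 5 \frac{3}{- \frac{13}{4}}\right) \left(-11\right) = \left(-4 + 5 \cdot 3 \left(- \frac{4}{13}\right)\right) \left(-11\right) = \left(-4 + 5 \left(- \frac{12}{13}\right)\right) \left(-11\right) = \left(-4 - \frac{60}{13}\right) \left(-11\right) = \left(- \frac{112}{13}\right) \left(-11\right) = \frac{1232}{13}$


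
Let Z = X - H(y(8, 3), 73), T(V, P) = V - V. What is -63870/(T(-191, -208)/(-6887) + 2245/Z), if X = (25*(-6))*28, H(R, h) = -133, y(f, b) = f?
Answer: 51951858/449 ≈ 1.1571e+5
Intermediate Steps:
T(V, P) = 0
X = -4200 (X = -150*28 = -4200)
Z = -4067 (Z = -4200 - 1*(-133) = -4200 + 133 = -4067)
-63870/(T(-191, -208)/(-6887) + 2245/Z) = -63870/(0/(-6887) + 2245/(-4067)) = -63870/(0*(-1/6887) + 2245*(-1/4067)) = -63870/(0 - 2245/4067) = -63870/(-2245/4067) = -63870*(-4067/2245) = 51951858/449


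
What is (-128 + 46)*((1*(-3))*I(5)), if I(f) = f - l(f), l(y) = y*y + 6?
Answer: -6396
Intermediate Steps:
l(y) = 6 + y**2 (l(y) = y**2 + 6 = 6 + y**2)
I(f) = -6 + f - f**2 (I(f) = f - (6 + f**2) = f + (-6 - f**2) = -6 + f - f**2)
(-128 + 46)*((1*(-3))*I(5)) = (-128 + 46)*((1*(-3))*(-6 + 5 - 1*5**2)) = -(-246)*(-6 + 5 - 1*25) = -(-246)*(-6 + 5 - 25) = -(-246)*(-26) = -82*78 = -6396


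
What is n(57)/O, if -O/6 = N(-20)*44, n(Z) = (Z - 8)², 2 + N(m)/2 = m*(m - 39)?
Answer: -2401/621984 ≈ -0.0038602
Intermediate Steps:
N(m) = -4 + 2*m*(-39 + m) (N(m) = -4 + 2*(m*(m - 39)) = -4 + 2*(m*(-39 + m)) = -4 + 2*m*(-39 + m))
n(Z) = (-8 + Z)²
O = -621984 (O = -6*(-4 - 78*(-20) + 2*(-20)²)*44 = -6*(-4 + 1560 + 2*400)*44 = -6*(-4 + 1560 + 800)*44 = -14136*44 = -6*103664 = -621984)
n(57)/O = (-8 + 57)²/(-621984) = 49²*(-1/621984) = 2401*(-1/621984) = -2401/621984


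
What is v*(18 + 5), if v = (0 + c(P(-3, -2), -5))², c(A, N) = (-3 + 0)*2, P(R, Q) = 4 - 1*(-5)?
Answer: 828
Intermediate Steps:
P(R, Q) = 9 (P(R, Q) = 4 + 5 = 9)
c(A, N) = -6 (c(A, N) = -3*2 = -6)
v = 36 (v = (0 - 6)² = (-6)² = 36)
v*(18 + 5) = 36*(18 + 5) = 36*23 = 828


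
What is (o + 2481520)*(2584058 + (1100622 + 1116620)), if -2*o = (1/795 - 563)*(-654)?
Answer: 584621790437440/53 ≈ 1.1031e+13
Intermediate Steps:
o = -48786656/265 (o = -(1/795 - 563)*(-654)/2 = -(-223792)*(-654)/795 = -1/2*97573312/265 = -48786656/265 ≈ -1.8410e+5)
(o + 2481520)*(2584058 + (1100622 + 1116620)) = (-48786656/265 + 2481520)*(2584058 + (1100622 + 1116620)) = 608816144*(2584058 + 2217242)/265 = (608816144/265)*4801300 = 584621790437440/53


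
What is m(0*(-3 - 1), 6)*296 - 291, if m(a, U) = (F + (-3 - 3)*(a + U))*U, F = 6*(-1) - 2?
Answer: -78435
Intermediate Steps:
F = -8 (F = -6 - 2 = -8)
m(a, U) = U*(-8 - 6*U - 6*a) (m(a, U) = (-8 + (-3 - 3)*(a + U))*U = (-8 - 6*(U + a))*U = (-8 + (-6*U - 6*a))*U = (-8 - 6*U - 6*a)*U = U*(-8 - 6*U - 6*a))
m(0*(-3 - 1), 6)*296 - 291 = -2*6*(4 + 3*6 + 3*(0*(-3 - 1)))*296 - 291 = -2*6*(4 + 18 + 3*(0*(-4)))*296 - 291 = -2*6*(4 + 18 + 3*0)*296 - 291 = -2*6*(4 + 18 + 0)*296 - 291 = -2*6*22*296 - 291 = -264*296 - 291 = -78144 - 291 = -78435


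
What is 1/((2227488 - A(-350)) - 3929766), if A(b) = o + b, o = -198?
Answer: -1/1701730 ≈ -5.8764e-7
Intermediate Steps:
A(b) = -198 + b
1/((2227488 - A(-350)) - 3929766) = 1/((2227488 - (-198 - 350)) - 3929766) = 1/((2227488 - 1*(-548)) - 3929766) = 1/((2227488 + 548) - 3929766) = 1/(2228036 - 3929766) = 1/(-1701730) = -1/1701730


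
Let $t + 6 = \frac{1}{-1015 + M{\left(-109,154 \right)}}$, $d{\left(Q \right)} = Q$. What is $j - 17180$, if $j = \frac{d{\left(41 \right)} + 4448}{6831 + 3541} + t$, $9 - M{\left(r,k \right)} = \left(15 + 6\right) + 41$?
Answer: $- \frac{23796203147}{1384662} \approx -17186.0$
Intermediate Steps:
$M{\left(r,k \right)} = -53$ ($M{\left(r,k \right)} = 9 - \left(\left(15 + 6\right) + 41\right) = 9 - \left(21 + 41\right) = 9 - 62 = -53$)
$t = - \frac{6409}{1068}$ ($t = -6 + \frac{1}{-1015 - 53} = -6 + \frac{1}{-1068} = -6 - \frac{1}{1068} = - \frac{6409}{1068} \approx -6.0009$)
$j = - \frac{7709987}{1384662}$ ($j = \frac{41 + 4448}{6831 + 3541} - \frac{6409}{1068} = \frac{4489}{10372} - \frac{6409}{1068} = - \frac{7709987}{1384662} \approx -5.5681$)
$j - 17180 = - \frac{7709987}{1384662} - 17180 = - \frac{23796203147}{1384662}$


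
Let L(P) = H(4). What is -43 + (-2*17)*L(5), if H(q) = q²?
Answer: -587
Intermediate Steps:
L(P) = 16 (L(P) = 4² = 16)
-43 + (-2*17)*L(5) = -43 - 2*17*16 = -43 - 34*16 = -43 - 544 = -587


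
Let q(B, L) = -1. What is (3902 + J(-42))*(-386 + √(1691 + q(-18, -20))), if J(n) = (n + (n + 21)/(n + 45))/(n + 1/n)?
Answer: -2659187968/1765 + 89558144*√10/1765 ≈ -1.3462e+6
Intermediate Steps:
J(n) = (n + (21 + n)/(45 + n))/(n + 1/n)
(3902 + J(-42))*(-386 + √(1691 + q(-18, -20))) = (3902 - 42*(21 + (-42)² + 46*(-42))/(45 - 42 + (-42)³ + 45*(-42)²))*(-386 + √(1691 - 1)) = (3902 - 42*(21 + 1764 - 1932)/(45 - 42 - 74088 + 45*1764))*(-386 + √1690) = (3902 - 42*(-147)/(45 - 42 - 74088 + 79380))*(-386 + 13*√10) = (3902 - 42*(-147)/5295)*(-386 + 13*√10) = (3902 - 42*1/5295*(-147))*(-386 + 13*√10) = (3902 + 2058/1765)*(-386 + 13*√10) = 6889088*(-386 + 13*√10)/1765 = -2659187968/1765 + 89558144*√10/1765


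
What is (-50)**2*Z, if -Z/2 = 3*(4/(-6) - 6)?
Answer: 100000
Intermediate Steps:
Z = 40 (Z = -6*(4/(-6) - 6) = -6*(4*(-1/6) - 6) = -6*(-2/3 - 6) = -6*(-20)/3 = -2*(-20) = 40)
(-50)**2*Z = (-50)**2*40 = 2500*40 = 100000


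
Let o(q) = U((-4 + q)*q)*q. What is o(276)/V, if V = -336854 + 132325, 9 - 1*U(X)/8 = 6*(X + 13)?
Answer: 994706208/204529 ≈ 4863.4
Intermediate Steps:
U(X) = -552 - 48*X (U(X) = 72 - 48*(X + 13) = 72 - 48*(13 + X) = 72 - 8*(78 + 6*X) = 72 + (-624 - 48*X) = -552 - 48*X)
o(q) = q*(-552 - 48*q*(-4 + q)) (o(q) = (-552 - 48*(-4 + q)*q)*q = (-552 - 48*q*(-4 + q))*q = q*(-552 - 48*q*(-4 + q)))
V = -204529
o(276)/V = -24*276*(23 + 2*276*(-4 + 276))/(-204529) = -24*276*(23 + 2*276*272)*(-1/204529) = -24*276*(23 + 150144)*(-1/204529) = -24*276*150167*(-1/204529) = -994706208*(-1/204529) = 994706208/204529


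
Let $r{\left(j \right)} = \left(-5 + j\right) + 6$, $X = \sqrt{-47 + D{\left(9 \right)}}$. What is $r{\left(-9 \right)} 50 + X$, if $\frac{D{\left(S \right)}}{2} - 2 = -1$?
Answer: $-400 + 3 i \sqrt{5} \approx -400.0 + 6.7082 i$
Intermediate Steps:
$D{\left(S \right)} = 2$ ($D{\left(S \right)} = 4 + 2 \left(-1\right) = 4 - 2 = 2$)
$X = 3 i \sqrt{5}$ ($X = \sqrt{-47 + 2} = \sqrt{-45} = 3 i \sqrt{5} \approx 6.7082 i$)
$r{\left(j \right)} = 1 + j$
$r{\left(-9 \right)} 50 + X = \left(1 - 9\right) 50 + 3 i \sqrt{5} = \left(-8\right) 50 + 3 i \sqrt{5} = -400 + 3 i \sqrt{5}$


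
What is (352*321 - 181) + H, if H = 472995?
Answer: 585806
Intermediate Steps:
(352*321 - 181) + H = (352*321 - 181) + 472995 = (112992 - 181) + 472995 = 112811 + 472995 = 585806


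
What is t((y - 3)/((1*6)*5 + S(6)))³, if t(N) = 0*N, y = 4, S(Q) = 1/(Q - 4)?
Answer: 0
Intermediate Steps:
S(Q) = 1/(-4 + Q)
t(N) = 0
t((y - 3)/((1*6)*5 + S(6)))³ = 0³ = 0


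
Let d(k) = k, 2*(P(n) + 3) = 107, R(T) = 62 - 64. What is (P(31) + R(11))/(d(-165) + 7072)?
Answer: 97/13814 ≈ 0.0070219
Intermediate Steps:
R(T) = -2
P(n) = 101/2 (P(n) = -3 + (½)*107 = -3 + 107/2 = 101/2)
(P(31) + R(11))/(d(-165) + 7072) = (101/2 - 2)/(-165 + 7072) = (97/2)/6907 = (97/2)*(1/6907) = 97/13814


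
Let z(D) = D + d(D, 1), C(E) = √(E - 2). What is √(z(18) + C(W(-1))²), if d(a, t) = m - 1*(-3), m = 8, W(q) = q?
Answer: √26 ≈ 5.0990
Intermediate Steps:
C(E) = √(-2 + E)
d(a, t) = 11 (d(a, t) = 8 - 1*(-3) = 8 + 3 = 11)
z(D) = 11 + D (z(D) = D + 11 = 11 + D)
√(z(18) + C(W(-1))²) = √((11 + 18) + (√(-2 - 1))²) = √(29 + (√(-3))²) = √(29 + (I*√3)²) = √(29 - 3) = √26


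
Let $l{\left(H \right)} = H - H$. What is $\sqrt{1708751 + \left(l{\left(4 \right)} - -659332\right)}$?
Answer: $\sqrt{2368083} \approx 1538.9$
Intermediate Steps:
$l{\left(H \right)} = 0$
$\sqrt{1708751 + \left(l{\left(4 \right)} - -659332\right)} = \sqrt{1708751 + \left(0 - -659332\right)} = \sqrt{1708751 + \left(0 + 659332\right)} = \sqrt{1708751 + 659332} = \sqrt{2368083}$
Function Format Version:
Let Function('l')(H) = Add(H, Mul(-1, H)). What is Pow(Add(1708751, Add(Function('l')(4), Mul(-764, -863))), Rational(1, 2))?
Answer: Pow(2368083, Rational(1, 2)) ≈ 1538.9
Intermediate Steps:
Function('l')(H) = 0
Pow(Add(1708751, Add(Function('l')(4), Mul(-764, -863))), Rational(1, 2)) = Pow(Add(1708751, Add(0, Mul(-764, -863))), Rational(1, 2)) = Pow(Add(1708751, Add(0, 659332)), Rational(1, 2)) = Pow(Add(1708751, 659332), Rational(1, 2)) = Pow(2368083, Rational(1, 2))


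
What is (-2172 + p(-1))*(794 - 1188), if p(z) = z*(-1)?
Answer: 855374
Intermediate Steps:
p(z) = -z
(-2172 + p(-1))*(794 - 1188) = (-2172 - 1*(-1))*(794 - 1188) = (-2172 + 1)*(-394) = -2171*(-394) = 855374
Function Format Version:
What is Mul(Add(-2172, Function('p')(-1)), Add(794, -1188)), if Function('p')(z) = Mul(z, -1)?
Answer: 855374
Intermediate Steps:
Function('p')(z) = Mul(-1, z)
Mul(Add(-2172, Function('p')(-1)), Add(794, -1188)) = Mul(Add(-2172, Mul(-1, -1)), Add(794, -1188)) = Mul(Add(-2172, 1), -394) = Mul(-2171, -394) = 855374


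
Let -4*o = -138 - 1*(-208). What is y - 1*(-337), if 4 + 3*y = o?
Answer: 1979/6 ≈ 329.83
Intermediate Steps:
o = -35/2 (o = -(-138 - 1*(-208))/4 = -(-138 + 208)/4 = -1/4*70 = -35/2 ≈ -17.500)
y = -43/6 (y = -4/3 + (1/3)*(-35/2) = -4/3 - 35/6 = -43/6 ≈ -7.1667)
y - 1*(-337) = -43/6 - 1*(-337) = -43/6 + 337 = 1979/6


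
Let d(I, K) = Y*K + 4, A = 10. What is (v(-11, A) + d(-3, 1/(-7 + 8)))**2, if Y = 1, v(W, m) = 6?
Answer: 121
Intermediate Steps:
d(I, K) = 4 + K (d(I, K) = 1*K + 4 = K + 4 = 4 + K)
(v(-11, A) + d(-3, 1/(-7 + 8)))**2 = (6 + (4 + 1/(-7 + 8)))**2 = (6 + (4 + 1/1))**2 = (6 + (4 + 1))**2 = (6 + 5)**2 = 11**2 = 121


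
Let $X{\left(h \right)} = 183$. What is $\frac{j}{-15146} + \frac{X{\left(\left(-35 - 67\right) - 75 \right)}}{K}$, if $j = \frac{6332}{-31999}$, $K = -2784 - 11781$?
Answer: $- \frac{14766663117}{1176504513085} \approx -0.012551$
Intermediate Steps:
$K = -14565$
$j = - \frac{6332}{31999}$ ($j = 6332 \left(- \frac{1}{31999}\right) = - \frac{6332}{31999} \approx -0.19788$)
$\frac{j}{-15146} + \frac{X{\left(\left(-35 - 67\right) - 75 \right)}}{K} = - \frac{6332}{31999 \left(-15146\right)} + \frac{183}{-14565} = \left(- \frac{6332}{31999}\right) \left(- \frac{1}{15146}\right) + 183 \left(- \frac{1}{14565}\right) = \frac{3166}{242328427} - \frac{61}{4855} = - \frac{14766663117}{1176504513085}$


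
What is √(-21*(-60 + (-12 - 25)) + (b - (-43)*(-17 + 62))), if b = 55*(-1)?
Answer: √3917 ≈ 62.586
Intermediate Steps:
b = -55
√(-21*(-60 + (-12 - 25)) + (b - (-43)*(-17 + 62))) = √(-21*(-60 + (-12 - 25)) + (-55 - (-43)*(-17 + 62))) = √(-21*(-60 - 37) + (-55 - (-43)*45)) = √(-21*(-97) + (-55 - 1*(-1935))) = √(2037 + (-55 + 1935)) = √(2037 + 1880) = √3917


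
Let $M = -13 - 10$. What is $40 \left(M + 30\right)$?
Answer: $280$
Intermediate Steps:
$M = -23$ ($M = -13 - 10 = -23$)
$40 \left(M + 30\right) = 40 \left(-23 + 30\right) = 40 \cdot 7 = 280$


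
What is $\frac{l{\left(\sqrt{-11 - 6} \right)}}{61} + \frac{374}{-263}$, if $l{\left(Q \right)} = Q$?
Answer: $- \frac{374}{263} + \frac{i \sqrt{17}}{61} \approx -1.4221 + 0.067592 i$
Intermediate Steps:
$\frac{l{\left(\sqrt{-11 - 6} \right)}}{61} + \frac{374}{-263} = \frac{\sqrt{-11 - 6}}{61} + \frac{374}{-263} = \sqrt{-17} \cdot \frac{1}{61} + 374 \left(- \frac{1}{263}\right) = i \sqrt{17} \cdot \frac{1}{61} - \frac{374}{263} = \frac{i \sqrt{17}}{61} - \frac{374}{263} = - \frac{374}{263} + \frac{i \sqrt{17}}{61}$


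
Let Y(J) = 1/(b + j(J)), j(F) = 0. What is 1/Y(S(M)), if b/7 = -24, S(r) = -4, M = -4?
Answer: -168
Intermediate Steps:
b = -168 (b = 7*(-24) = -168)
Y(J) = -1/168 (Y(J) = 1/(-168 + 0) = 1/(-168) = -1/168)
1/Y(S(M)) = 1/(-1/168) = -168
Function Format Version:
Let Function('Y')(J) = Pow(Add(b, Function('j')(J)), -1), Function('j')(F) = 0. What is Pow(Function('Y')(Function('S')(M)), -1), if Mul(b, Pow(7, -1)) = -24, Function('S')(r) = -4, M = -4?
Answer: -168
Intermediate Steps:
b = -168 (b = Mul(7, -24) = -168)
Function('Y')(J) = Rational(-1, 168) (Function('Y')(J) = Pow(Add(-168, 0), -1) = Pow(-168, -1) = Rational(-1, 168))
Pow(Function('Y')(Function('S')(M)), -1) = Pow(Rational(-1, 168), -1) = -168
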